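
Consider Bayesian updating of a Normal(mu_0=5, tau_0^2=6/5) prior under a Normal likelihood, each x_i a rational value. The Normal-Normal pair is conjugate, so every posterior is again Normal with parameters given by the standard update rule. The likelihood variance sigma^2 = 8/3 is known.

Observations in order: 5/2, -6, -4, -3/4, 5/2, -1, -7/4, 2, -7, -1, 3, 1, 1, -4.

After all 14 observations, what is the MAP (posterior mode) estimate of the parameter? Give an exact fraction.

-43/292

obs 1: x=5/2 → posterior Normal(245/58, 24/29)
obs 2: x=-6 → posterior Normal(137/76, 12/19)
obs 3: x=-4 → posterior Normal(65/94, 24/47)
obs 4: x=-3/4 → posterior Normal(103/224, 3/7)
obs 5: x=5/2 → posterior Normal(193/260, 24/65)
obs 6: x=-1 → posterior Normal(157/296, 12/37)
obs 7: x=-7/4 → posterior Normal(47/166, 24/83)
obs 8: x=2 → posterior Normal(83/184, 6/23)
obs 9: x=-7 → posterior Normal(-43/202, 24/101)
obs 10: x=-1 → posterior Normal(-61/220, 12/55)
obs 11: x=3 → posterior Normal(-1/34, 24/119)
obs 12: x=1 → posterior Normal(11/256, 3/16)
obs 13: x=1 → posterior Normal(29/274, 24/137)
obs 14: x=-4 → posterior Normal(-43/292, 12/73)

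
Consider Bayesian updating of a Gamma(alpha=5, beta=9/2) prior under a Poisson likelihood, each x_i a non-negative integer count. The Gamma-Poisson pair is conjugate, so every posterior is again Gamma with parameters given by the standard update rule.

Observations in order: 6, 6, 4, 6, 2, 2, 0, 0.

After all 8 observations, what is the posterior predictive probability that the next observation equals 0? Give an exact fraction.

21684043449710088680149056017398834228515625/235655016338368235499067731945871638181119123

obs 1: x=6 → posterior Gamma(11, 11/2)
obs 2: x=6 → posterior Gamma(17, 13/2)
obs 3: x=4 → posterior Gamma(21, 15/2)
obs 4: x=6 → posterior Gamma(27, 17/2)
obs 5: x=2 → posterior Gamma(29, 19/2)
obs 6: x=2 → posterior Gamma(31, 21/2)
obs 7: x=0 → posterior Gamma(31, 23/2)
obs 8: x=0 → posterior Gamma(31, 25/2)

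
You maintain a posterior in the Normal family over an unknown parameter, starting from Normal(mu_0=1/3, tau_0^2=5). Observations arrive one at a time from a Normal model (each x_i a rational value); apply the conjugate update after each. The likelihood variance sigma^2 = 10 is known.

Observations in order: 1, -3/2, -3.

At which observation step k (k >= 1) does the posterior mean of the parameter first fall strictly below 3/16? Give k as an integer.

obs 1: x=1 → posterior Normal(5/9, 10/3)
obs 2: x=-3/2 → posterior Normal(1/24, 5/2)
obs 3: x=-3 → posterior Normal(-17/30, 2)

k = 2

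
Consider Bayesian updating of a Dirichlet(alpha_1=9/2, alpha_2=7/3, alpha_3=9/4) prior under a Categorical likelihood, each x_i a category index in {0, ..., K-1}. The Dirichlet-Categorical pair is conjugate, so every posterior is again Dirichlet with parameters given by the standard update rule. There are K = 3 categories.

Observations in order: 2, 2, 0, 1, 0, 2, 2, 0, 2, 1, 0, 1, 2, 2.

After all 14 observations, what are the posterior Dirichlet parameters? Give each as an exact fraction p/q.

obs 1: x=2 → posterior Dirichlet(9/2, 7/3, 13/4)
obs 2: x=2 → posterior Dirichlet(9/2, 7/3, 17/4)
obs 3: x=0 → posterior Dirichlet(11/2, 7/3, 17/4)
obs 4: x=1 → posterior Dirichlet(11/2, 10/3, 17/4)
obs 5: x=0 → posterior Dirichlet(13/2, 10/3, 17/4)
obs 6: x=2 → posterior Dirichlet(13/2, 10/3, 21/4)
obs 7: x=2 → posterior Dirichlet(13/2, 10/3, 25/4)
obs 8: x=0 → posterior Dirichlet(15/2, 10/3, 25/4)
obs 9: x=2 → posterior Dirichlet(15/2, 10/3, 29/4)
obs 10: x=1 → posterior Dirichlet(15/2, 13/3, 29/4)
obs 11: x=0 → posterior Dirichlet(17/2, 13/3, 29/4)
obs 12: x=1 → posterior Dirichlet(17/2, 16/3, 29/4)
obs 13: x=2 → posterior Dirichlet(17/2, 16/3, 33/4)
obs 14: x=2 → posterior Dirichlet(17/2, 16/3, 37/4)

alpha_1=17/2, alpha_2=16/3, alpha_3=37/4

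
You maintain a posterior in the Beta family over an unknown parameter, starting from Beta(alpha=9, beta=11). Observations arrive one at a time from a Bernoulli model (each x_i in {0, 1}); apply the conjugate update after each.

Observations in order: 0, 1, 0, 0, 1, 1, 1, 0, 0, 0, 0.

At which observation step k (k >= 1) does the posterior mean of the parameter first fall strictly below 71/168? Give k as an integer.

k = 4

obs 1: x=0 → posterior Beta(9, 12)
obs 2: x=1 → posterior Beta(10, 12)
obs 3: x=0 → posterior Beta(10, 13)
obs 4: x=0 → posterior Beta(10, 14)
obs 5: x=1 → posterior Beta(11, 14)
obs 6: x=1 → posterior Beta(12, 14)
obs 7: x=1 → posterior Beta(13, 14)
obs 8: x=0 → posterior Beta(13, 15)
obs 9: x=0 → posterior Beta(13, 16)
obs 10: x=0 → posterior Beta(13, 17)
obs 11: x=0 → posterior Beta(13, 18)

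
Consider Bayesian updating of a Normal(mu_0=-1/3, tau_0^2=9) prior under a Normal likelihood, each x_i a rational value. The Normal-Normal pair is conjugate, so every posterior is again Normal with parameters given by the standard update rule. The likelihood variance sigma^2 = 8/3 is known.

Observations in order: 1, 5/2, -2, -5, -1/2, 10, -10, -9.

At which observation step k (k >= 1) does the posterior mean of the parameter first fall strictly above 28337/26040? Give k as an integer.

obs 1: x=1 → posterior Normal(73/105, 72/35)
obs 2: x=5/2 → posterior Normal(551/372, 36/31)
obs 3: x=-2 → posterior Normal(227/534, 72/89)
obs 4: x=-5 → posterior Normal(-583/696, 18/29)
obs 5: x=-1/2 → posterior Normal(-332/429, 72/143)
obs 6: x=10 → posterior Normal(239/255, 36/85)
obs 7: x=-10 → posterior Normal(-332/591, 72/197)
obs 8: x=-9 → posterior Normal(-1061/672, 9/28)

k = 2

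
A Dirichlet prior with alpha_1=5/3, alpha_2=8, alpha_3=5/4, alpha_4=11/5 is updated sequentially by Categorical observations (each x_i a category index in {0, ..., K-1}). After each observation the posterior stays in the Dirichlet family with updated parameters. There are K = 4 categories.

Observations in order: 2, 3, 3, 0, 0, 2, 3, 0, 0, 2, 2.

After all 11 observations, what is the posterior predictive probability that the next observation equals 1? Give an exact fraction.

480/1447

obs 1: x=2 → posterior Dirichlet(5/3, 8, 9/4, 11/5)
obs 2: x=3 → posterior Dirichlet(5/3, 8, 9/4, 16/5)
obs 3: x=3 → posterior Dirichlet(5/3, 8, 9/4, 21/5)
obs 4: x=0 → posterior Dirichlet(8/3, 8, 9/4, 21/5)
obs 5: x=0 → posterior Dirichlet(11/3, 8, 9/4, 21/5)
obs 6: x=2 → posterior Dirichlet(11/3, 8, 13/4, 21/5)
obs 7: x=3 → posterior Dirichlet(11/3, 8, 13/4, 26/5)
obs 8: x=0 → posterior Dirichlet(14/3, 8, 13/4, 26/5)
obs 9: x=0 → posterior Dirichlet(17/3, 8, 13/4, 26/5)
obs 10: x=2 → posterior Dirichlet(17/3, 8, 17/4, 26/5)
obs 11: x=2 → posterior Dirichlet(17/3, 8, 21/4, 26/5)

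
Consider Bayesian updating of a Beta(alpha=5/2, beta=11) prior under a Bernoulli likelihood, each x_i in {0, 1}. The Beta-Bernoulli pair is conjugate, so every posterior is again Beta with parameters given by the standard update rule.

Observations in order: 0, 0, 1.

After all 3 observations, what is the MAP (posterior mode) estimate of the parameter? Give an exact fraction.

obs 1: x=0 → posterior Beta(5/2, 12)
obs 2: x=0 → posterior Beta(5/2, 13)
obs 3: x=1 → posterior Beta(7/2, 13)

5/29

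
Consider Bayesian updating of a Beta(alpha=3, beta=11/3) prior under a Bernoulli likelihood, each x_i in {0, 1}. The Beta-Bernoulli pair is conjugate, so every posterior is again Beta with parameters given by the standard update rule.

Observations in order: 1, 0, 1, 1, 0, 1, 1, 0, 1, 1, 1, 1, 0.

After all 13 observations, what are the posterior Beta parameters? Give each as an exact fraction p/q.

alpha=12, beta=23/3

obs 1: x=1 → posterior Beta(4, 11/3)
obs 2: x=0 → posterior Beta(4, 14/3)
obs 3: x=1 → posterior Beta(5, 14/3)
obs 4: x=1 → posterior Beta(6, 14/3)
obs 5: x=0 → posterior Beta(6, 17/3)
obs 6: x=1 → posterior Beta(7, 17/3)
obs 7: x=1 → posterior Beta(8, 17/3)
obs 8: x=0 → posterior Beta(8, 20/3)
obs 9: x=1 → posterior Beta(9, 20/3)
obs 10: x=1 → posterior Beta(10, 20/3)
obs 11: x=1 → posterior Beta(11, 20/3)
obs 12: x=1 → posterior Beta(12, 20/3)
obs 13: x=0 → posterior Beta(12, 23/3)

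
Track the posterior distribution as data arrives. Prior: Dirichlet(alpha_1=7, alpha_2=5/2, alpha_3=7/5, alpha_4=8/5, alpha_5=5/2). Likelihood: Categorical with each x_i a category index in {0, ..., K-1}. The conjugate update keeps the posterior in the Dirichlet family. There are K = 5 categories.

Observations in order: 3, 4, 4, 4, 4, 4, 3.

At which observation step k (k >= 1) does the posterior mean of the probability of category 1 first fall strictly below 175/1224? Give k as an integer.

obs 1: x=3 → posterior Dirichlet(7, 5/2, 7/5, 13/5, 5/2)
obs 2: x=4 → posterior Dirichlet(7, 5/2, 7/5, 13/5, 7/2)
obs 3: x=4 → posterior Dirichlet(7, 5/2, 7/5, 13/5, 9/2)
obs 4: x=4 → posterior Dirichlet(7, 5/2, 7/5, 13/5, 11/2)
obs 5: x=4 → posterior Dirichlet(7, 5/2, 7/5, 13/5, 13/2)
obs 6: x=4 → posterior Dirichlet(7, 5/2, 7/5, 13/5, 15/2)
obs 7: x=3 → posterior Dirichlet(7, 5/2, 7/5, 18/5, 15/2)

k = 3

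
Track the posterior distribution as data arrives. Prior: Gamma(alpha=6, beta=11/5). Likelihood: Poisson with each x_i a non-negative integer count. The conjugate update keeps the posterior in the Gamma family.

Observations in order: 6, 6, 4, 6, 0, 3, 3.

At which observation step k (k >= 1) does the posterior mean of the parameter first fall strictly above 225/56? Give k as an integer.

obs 1: x=6 → posterior Gamma(12, 16/5)
obs 2: x=6 → posterior Gamma(18, 21/5)
obs 3: x=4 → posterior Gamma(22, 26/5)
obs 4: x=6 → posterior Gamma(28, 31/5)
obs 5: x=0 → posterior Gamma(28, 36/5)
obs 6: x=3 → posterior Gamma(31, 41/5)
obs 7: x=3 → posterior Gamma(34, 46/5)

k = 2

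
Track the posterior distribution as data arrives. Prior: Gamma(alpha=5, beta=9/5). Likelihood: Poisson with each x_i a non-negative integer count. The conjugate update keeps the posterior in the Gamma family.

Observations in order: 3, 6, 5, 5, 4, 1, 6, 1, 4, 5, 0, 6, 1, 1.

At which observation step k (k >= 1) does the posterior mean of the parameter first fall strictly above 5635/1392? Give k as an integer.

k = 4

obs 1: x=3 → posterior Gamma(8, 14/5)
obs 2: x=6 → posterior Gamma(14, 19/5)
obs 3: x=5 → posterior Gamma(19, 24/5)
obs 4: x=5 → posterior Gamma(24, 29/5)
obs 5: x=4 → posterior Gamma(28, 34/5)
obs 6: x=1 → posterior Gamma(29, 39/5)
obs 7: x=6 → posterior Gamma(35, 44/5)
obs 8: x=1 → posterior Gamma(36, 49/5)
obs 9: x=4 → posterior Gamma(40, 54/5)
obs 10: x=5 → posterior Gamma(45, 59/5)
obs 11: x=0 → posterior Gamma(45, 64/5)
obs 12: x=6 → posterior Gamma(51, 69/5)
obs 13: x=1 → posterior Gamma(52, 74/5)
obs 14: x=1 → posterior Gamma(53, 79/5)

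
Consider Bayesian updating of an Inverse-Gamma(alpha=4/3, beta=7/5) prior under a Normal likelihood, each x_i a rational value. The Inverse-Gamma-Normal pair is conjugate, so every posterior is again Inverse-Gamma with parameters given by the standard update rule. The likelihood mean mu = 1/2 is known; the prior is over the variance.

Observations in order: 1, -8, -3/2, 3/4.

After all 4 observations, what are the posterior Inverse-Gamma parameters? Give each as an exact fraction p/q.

obs 1: x=1 → posterior Inverse-Gamma(11/6, 61/40)
obs 2: x=-8 → posterior Inverse-Gamma(7/3, 753/20)
obs 3: x=-3/2 → posterior Inverse-Gamma(17/6, 793/20)
obs 4: x=3/4 → posterior Inverse-Gamma(10/3, 6349/160)

alpha=10/3, beta=6349/160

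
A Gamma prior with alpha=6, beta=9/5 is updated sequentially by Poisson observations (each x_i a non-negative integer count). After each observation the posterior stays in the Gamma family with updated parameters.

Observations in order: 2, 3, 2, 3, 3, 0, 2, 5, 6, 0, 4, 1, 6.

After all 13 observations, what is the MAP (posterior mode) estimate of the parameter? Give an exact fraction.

105/37

obs 1: x=2 → posterior Gamma(8, 14/5)
obs 2: x=3 → posterior Gamma(11, 19/5)
obs 3: x=2 → posterior Gamma(13, 24/5)
obs 4: x=3 → posterior Gamma(16, 29/5)
obs 5: x=3 → posterior Gamma(19, 34/5)
obs 6: x=0 → posterior Gamma(19, 39/5)
obs 7: x=2 → posterior Gamma(21, 44/5)
obs 8: x=5 → posterior Gamma(26, 49/5)
obs 9: x=6 → posterior Gamma(32, 54/5)
obs 10: x=0 → posterior Gamma(32, 59/5)
obs 11: x=4 → posterior Gamma(36, 64/5)
obs 12: x=1 → posterior Gamma(37, 69/5)
obs 13: x=6 → posterior Gamma(43, 74/5)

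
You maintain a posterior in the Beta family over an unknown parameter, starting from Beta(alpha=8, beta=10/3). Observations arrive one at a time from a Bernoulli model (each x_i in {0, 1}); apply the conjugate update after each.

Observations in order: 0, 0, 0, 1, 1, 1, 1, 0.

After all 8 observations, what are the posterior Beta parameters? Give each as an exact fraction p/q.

obs 1: x=0 → posterior Beta(8, 13/3)
obs 2: x=0 → posterior Beta(8, 16/3)
obs 3: x=0 → posterior Beta(8, 19/3)
obs 4: x=1 → posterior Beta(9, 19/3)
obs 5: x=1 → posterior Beta(10, 19/3)
obs 6: x=1 → posterior Beta(11, 19/3)
obs 7: x=1 → posterior Beta(12, 19/3)
obs 8: x=0 → posterior Beta(12, 22/3)

alpha=12, beta=22/3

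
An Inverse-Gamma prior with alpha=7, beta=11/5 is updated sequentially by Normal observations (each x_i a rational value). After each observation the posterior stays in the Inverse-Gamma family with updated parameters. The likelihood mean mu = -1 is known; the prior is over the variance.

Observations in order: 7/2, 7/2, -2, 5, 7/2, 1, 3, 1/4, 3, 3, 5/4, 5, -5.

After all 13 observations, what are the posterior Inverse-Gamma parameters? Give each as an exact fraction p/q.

obs 1: x=7/2 → posterior Inverse-Gamma(15/2, 493/40)
obs 2: x=7/2 → posterior Inverse-Gamma(8, 449/20)
obs 3: x=-2 → posterior Inverse-Gamma(17/2, 459/20)
obs 4: x=5 → posterior Inverse-Gamma(9, 819/20)
obs 5: x=7/2 → posterior Inverse-Gamma(19/2, 2043/40)
obs 6: x=1 → posterior Inverse-Gamma(10, 2123/40)
obs 7: x=3 → posterior Inverse-Gamma(21/2, 2443/40)
obs 8: x=1/4 → posterior Inverse-Gamma(11, 9897/160)
obs 9: x=3 → posterior Inverse-Gamma(23/2, 11177/160)
obs 10: x=3 → posterior Inverse-Gamma(12, 12457/160)
obs 11: x=5/4 → posterior Inverse-Gamma(25/2, 6431/80)
obs 12: x=5 → posterior Inverse-Gamma(13, 7871/80)
obs 13: x=-5 → posterior Inverse-Gamma(27/2, 8511/80)

alpha=27/2, beta=8511/80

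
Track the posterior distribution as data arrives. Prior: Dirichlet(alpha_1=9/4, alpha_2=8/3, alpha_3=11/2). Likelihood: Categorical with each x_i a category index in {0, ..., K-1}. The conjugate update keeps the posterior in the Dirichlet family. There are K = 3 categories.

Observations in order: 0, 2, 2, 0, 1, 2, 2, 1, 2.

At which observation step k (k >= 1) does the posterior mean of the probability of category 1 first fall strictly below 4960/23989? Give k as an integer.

obs 1: x=0 → posterior Dirichlet(13/4, 8/3, 11/2)
obs 2: x=2 → posterior Dirichlet(13/4, 8/3, 13/2)
obs 3: x=2 → posterior Dirichlet(13/4, 8/3, 15/2)
obs 4: x=0 → posterior Dirichlet(17/4, 8/3, 15/2)
obs 5: x=1 → posterior Dirichlet(17/4, 11/3, 15/2)
obs 6: x=2 → posterior Dirichlet(17/4, 11/3, 17/2)
obs 7: x=2 → posterior Dirichlet(17/4, 11/3, 19/2)
obs 8: x=1 → posterior Dirichlet(17/4, 14/3, 19/2)
obs 9: x=2 → posterior Dirichlet(17/4, 14/3, 21/2)

k = 3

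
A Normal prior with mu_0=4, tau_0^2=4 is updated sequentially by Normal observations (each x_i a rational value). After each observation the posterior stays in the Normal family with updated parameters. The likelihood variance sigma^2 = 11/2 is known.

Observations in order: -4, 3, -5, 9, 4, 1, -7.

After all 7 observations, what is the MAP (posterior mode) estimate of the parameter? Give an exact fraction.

obs 1: x=-4 → posterior Normal(12/19, 44/19)
obs 2: x=3 → posterior Normal(4/3, 44/27)
obs 3: x=-5 → posterior Normal(-4/35, 44/35)
obs 4: x=9 → posterior Normal(68/43, 44/43)
obs 5: x=4 → posterior Normal(100/51, 44/51)
obs 6: x=1 → posterior Normal(108/59, 44/59)
obs 7: x=-7 → posterior Normal(52/67, 44/67)

52/67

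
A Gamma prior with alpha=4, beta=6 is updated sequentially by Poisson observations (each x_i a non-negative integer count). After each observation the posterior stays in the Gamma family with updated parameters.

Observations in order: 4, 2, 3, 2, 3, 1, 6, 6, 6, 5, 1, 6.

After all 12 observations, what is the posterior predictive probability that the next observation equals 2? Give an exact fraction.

39490155036759374673437031159128690253822186293466409091255500800/164601446942513134106236725812829032045114121982009343319734091019

obs 1: x=4 → posterior Gamma(8, 7)
obs 2: x=2 → posterior Gamma(10, 8)
obs 3: x=3 → posterior Gamma(13, 9)
obs 4: x=2 → posterior Gamma(15, 10)
obs 5: x=3 → posterior Gamma(18, 11)
obs 6: x=1 → posterior Gamma(19, 12)
obs 7: x=6 → posterior Gamma(25, 13)
obs 8: x=6 → posterior Gamma(31, 14)
obs 9: x=6 → posterior Gamma(37, 15)
obs 10: x=5 → posterior Gamma(42, 16)
obs 11: x=1 → posterior Gamma(43, 17)
obs 12: x=6 → posterior Gamma(49, 18)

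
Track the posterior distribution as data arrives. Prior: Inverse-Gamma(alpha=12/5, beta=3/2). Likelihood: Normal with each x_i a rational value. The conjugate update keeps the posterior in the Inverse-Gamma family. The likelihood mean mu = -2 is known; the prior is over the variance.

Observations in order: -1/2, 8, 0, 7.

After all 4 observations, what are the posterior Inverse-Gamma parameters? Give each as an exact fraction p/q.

alpha=22/5, beta=761/8

obs 1: x=-1/2 → posterior Inverse-Gamma(29/10, 21/8)
obs 2: x=8 → posterior Inverse-Gamma(17/5, 421/8)
obs 3: x=0 → posterior Inverse-Gamma(39/10, 437/8)
obs 4: x=7 → posterior Inverse-Gamma(22/5, 761/8)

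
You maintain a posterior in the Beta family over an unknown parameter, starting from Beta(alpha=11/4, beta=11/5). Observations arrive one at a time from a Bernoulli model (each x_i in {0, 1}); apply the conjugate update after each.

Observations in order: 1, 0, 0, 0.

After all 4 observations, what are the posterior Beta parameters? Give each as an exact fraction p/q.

obs 1: x=1 → posterior Beta(15/4, 11/5)
obs 2: x=0 → posterior Beta(15/4, 16/5)
obs 3: x=0 → posterior Beta(15/4, 21/5)
obs 4: x=0 → posterior Beta(15/4, 26/5)

alpha=15/4, beta=26/5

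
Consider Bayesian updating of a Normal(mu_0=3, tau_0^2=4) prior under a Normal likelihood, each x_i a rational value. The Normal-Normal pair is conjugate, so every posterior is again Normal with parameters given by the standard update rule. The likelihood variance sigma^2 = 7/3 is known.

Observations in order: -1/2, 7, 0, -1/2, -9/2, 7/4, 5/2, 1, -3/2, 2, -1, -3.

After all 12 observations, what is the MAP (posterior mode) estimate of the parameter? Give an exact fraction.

60/151

obs 1: x=-1/2 → posterior Normal(15/19, 28/19)
obs 2: x=7 → posterior Normal(99/31, 28/31)
obs 3: x=0 → posterior Normal(99/43, 28/43)
obs 4: x=-1/2 → posterior Normal(93/55, 28/55)
obs 5: x=-9/2 → posterior Normal(39/67, 28/67)
obs 6: x=7/4 → posterior Normal(60/79, 28/79)
obs 7: x=5/2 → posterior Normal(90/91, 4/13)
obs 8: x=1 → posterior Normal(102/103, 28/103)
obs 9: x=-3/2 → posterior Normal(84/115, 28/115)
obs 10: x=2 → posterior Normal(108/127, 28/127)
obs 11: x=-1 → posterior Normal(96/139, 28/139)
obs 12: x=-3 → posterior Normal(60/151, 28/151)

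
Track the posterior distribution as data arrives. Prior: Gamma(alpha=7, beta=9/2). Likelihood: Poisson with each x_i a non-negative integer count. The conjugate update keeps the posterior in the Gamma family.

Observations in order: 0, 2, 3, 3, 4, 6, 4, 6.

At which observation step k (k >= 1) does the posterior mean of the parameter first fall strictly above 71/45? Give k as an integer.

k = 3

obs 1: x=0 → posterior Gamma(7, 11/2)
obs 2: x=2 → posterior Gamma(9, 13/2)
obs 3: x=3 → posterior Gamma(12, 15/2)
obs 4: x=3 → posterior Gamma(15, 17/2)
obs 5: x=4 → posterior Gamma(19, 19/2)
obs 6: x=6 → posterior Gamma(25, 21/2)
obs 7: x=4 → posterior Gamma(29, 23/2)
obs 8: x=6 → posterior Gamma(35, 25/2)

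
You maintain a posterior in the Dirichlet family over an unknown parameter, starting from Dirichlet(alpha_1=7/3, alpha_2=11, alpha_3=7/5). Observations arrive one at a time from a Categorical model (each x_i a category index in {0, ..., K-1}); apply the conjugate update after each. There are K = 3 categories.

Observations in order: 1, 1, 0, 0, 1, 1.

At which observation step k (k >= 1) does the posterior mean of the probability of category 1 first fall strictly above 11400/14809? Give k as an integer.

obs 1: x=1 → posterior Dirichlet(7/3, 12, 7/5)
obs 2: x=1 → posterior Dirichlet(7/3, 13, 7/5)
obs 3: x=0 → posterior Dirichlet(10/3, 13, 7/5)
obs 4: x=0 → posterior Dirichlet(13/3, 13, 7/5)
obs 5: x=1 → posterior Dirichlet(13/3, 14, 7/5)
obs 6: x=1 → posterior Dirichlet(13/3, 15, 7/5)

k = 2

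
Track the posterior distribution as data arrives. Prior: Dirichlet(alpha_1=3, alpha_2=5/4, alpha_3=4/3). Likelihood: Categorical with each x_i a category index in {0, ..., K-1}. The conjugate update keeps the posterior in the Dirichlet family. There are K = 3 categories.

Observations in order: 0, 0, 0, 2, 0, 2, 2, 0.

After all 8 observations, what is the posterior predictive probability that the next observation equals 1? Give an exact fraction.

obs 1: x=0 → posterior Dirichlet(4, 5/4, 4/3)
obs 2: x=0 → posterior Dirichlet(5, 5/4, 4/3)
obs 3: x=0 → posterior Dirichlet(6, 5/4, 4/3)
obs 4: x=2 → posterior Dirichlet(6, 5/4, 7/3)
obs 5: x=0 → posterior Dirichlet(7, 5/4, 7/3)
obs 6: x=2 → posterior Dirichlet(7, 5/4, 10/3)
obs 7: x=2 → posterior Dirichlet(7, 5/4, 13/3)
obs 8: x=0 → posterior Dirichlet(8, 5/4, 13/3)

15/163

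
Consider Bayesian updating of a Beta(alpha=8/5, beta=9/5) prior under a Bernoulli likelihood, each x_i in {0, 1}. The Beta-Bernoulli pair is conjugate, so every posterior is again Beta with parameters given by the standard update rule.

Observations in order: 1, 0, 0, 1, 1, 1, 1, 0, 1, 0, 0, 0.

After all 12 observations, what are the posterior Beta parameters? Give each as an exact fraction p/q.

alpha=38/5, beta=39/5

obs 1: x=1 → posterior Beta(13/5, 9/5)
obs 2: x=0 → posterior Beta(13/5, 14/5)
obs 3: x=0 → posterior Beta(13/5, 19/5)
obs 4: x=1 → posterior Beta(18/5, 19/5)
obs 5: x=1 → posterior Beta(23/5, 19/5)
obs 6: x=1 → posterior Beta(28/5, 19/5)
obs 7: x=1 → posterior Beta(33/5, 19/5)
obs 8: x=0 → posterior Beta(33/5, 24/5)
obs 9: x=1 → posterior Beta(38/5, 24/5)
obs 10: x=0 → posterior Beta(38/5, 29/5)
obs 11: x=0 → posterior Beta(38/5, 34/5)
obs 12: x=0 → posterior Beta(38/5, 39/5)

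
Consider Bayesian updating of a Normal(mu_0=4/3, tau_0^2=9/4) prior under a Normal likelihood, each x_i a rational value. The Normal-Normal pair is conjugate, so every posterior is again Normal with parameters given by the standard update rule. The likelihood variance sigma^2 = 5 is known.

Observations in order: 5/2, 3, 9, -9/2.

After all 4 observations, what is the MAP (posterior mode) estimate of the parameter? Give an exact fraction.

25/12

obs 1: x=5/2 → posterior Normal(295/174, 45/29)
obs 2: x=3 → posterior Normal(457/228, 45/38)
obs 3: x=9 → posterior Normal(943/282, 45/47)
obs 4: x=-9/2 → posterior Normal(25/12, 45/56)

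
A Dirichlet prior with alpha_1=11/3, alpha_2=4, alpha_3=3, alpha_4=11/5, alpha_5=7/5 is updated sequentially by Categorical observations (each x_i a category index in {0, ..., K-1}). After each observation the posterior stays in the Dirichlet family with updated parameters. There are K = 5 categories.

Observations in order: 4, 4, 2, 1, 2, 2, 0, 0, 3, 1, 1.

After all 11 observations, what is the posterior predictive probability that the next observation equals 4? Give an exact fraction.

obs 1: x=4 → posterior Dirichlet(11/3, 4, 3, 11/5, 12/5)
obs 2: x=4 → posterior Dirichlet(11/3, 4, 3, 11/5, 17/5)
obs 3: x=2 → posterior Dirichlet(11/3, 4, 4, 11/5, 17/5)
obs 4: x=1 → posterior Dirichlet(11/3, 5, 4, 11/5, 17/5)
obs 5: x=2 → posterior Dirichlet(11/3, 5, 5, 11/5, 17/5)
obs 6: x=2 → posterior Dirichlet(11/3, 5, 6, 11/5, 17/5)
obs 7: x=0 → posterior Dirichlet(14/3, 5, 6, 11/5, 17/5)
obs 8: x=0 → posterior Dirichlet(17/3, 5, 6, 11/5, 17/5)
obs 9: x=3 → posterior Dirichlet(17/3, 5, 6, 16/5, 17/5)
obs 10: x=1 → posterior Dirichlet(17/3, 6, 6, 16/5, 17/5)
obs 11: x=1 → posterior Dirichlet(17/3, 7, 6, 16/5, 17/5)

51/379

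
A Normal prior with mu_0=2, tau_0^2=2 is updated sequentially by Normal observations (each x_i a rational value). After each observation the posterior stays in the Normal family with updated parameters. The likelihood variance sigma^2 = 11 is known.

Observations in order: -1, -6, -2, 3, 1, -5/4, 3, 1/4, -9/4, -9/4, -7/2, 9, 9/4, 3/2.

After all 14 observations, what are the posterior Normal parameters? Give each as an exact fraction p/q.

mu_0=17/26, tau_0^2=22/39

obs 1: x=-1 → posterior Normal(20/13, 22/13)
obs 2: x=-6 → posterior Normal(8/15, 22/15)
obs 3: x=-2 → posterior Normal(4/17, 22/17)
obs 4: x=3 → posterior Normal(10/19, 22/19)
obs 5: x=1 → posterior Normal(4/7, 22/21)
obs 6: x=-5/4 → posterior Normal(19/46, 22/23)
obs 7: x=3 → posterior Normal(31/50, 22/25)
obs 8: x=1/4 → posterior Normal(16/27, 22/27)
obs 9: x=-9/4 → posterior Normal(23/58, 22/29)
obs 10: x=-9/4 → posterior Normal(7/31, 22/31)
obs 11: x=-7/2 → posterior Normal(0, 2/3)
obs 12: x=9 → posterior Normal(18/35, 22/35)
obs 13: x=9/4 → posterior Normal(45/74, 22/37)
obs 14: x=3/2 → posterior Normal(17/26, 22/39)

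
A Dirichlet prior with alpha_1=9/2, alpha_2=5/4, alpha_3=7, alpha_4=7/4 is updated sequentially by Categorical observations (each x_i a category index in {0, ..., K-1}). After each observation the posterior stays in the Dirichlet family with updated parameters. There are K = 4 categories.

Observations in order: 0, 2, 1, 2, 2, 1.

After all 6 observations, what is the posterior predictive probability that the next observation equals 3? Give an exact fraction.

obs 1: x=0 → posterior Dirichlet(11/2, 5/4, 7, 7/4)
obs 2: x=2 → posterior Dirichlet(11/2, 5/4, 8, 7/4)
obs 3: x=1 → posterior Dirichlet(11/2, 9/4, 8, 7/4)
obs 4: x=2 → posterior Dirichlet(11/2, 9/4, 9, 7/4)
obs 5: x=2 → posterior Dirichlet(11/2, 9/4, 10, 7/4)
obs 6: x=1 → posterior Dirichlet(11/2, 13/4, 10, 7/4)

7/82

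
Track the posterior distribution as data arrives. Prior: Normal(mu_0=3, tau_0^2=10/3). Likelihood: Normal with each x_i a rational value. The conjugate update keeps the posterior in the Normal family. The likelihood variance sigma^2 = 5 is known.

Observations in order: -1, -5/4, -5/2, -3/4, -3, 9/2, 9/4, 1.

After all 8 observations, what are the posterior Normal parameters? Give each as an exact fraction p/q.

obs 1: x=-1 → posterior Normal(7/5, 2)
obs 2: x=-5/4 → posterior Normal(9/14, 10/7)
obs 3: x=-5/2 → posterior Normal(-1/18, 10/9)
obs 4: x=-3/4 → posterior Normal(-2/11, 10/11)
obs 5: x=-3 → posterior Normal(-8/13, 10/13)
obs 6: x=9/2 → posterior Normal(1/15, 2/3)
obs 7: x=9/4 → posterior Normal(11/34, 10/17)
obs 8: x=1 → posterior Normal(15/38, 10/19)

mu_0=15/38, tau_0^2=10/19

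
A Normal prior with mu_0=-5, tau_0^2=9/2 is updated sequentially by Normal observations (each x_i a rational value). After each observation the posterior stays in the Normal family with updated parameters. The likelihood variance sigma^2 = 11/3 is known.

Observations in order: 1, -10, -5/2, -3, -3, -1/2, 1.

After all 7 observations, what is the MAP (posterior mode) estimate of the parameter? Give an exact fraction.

obs 1: x=1 → posterior Normal(-83/49, 99/49)
obs 2: x=-10 → posterior Normal(-353/76, 99/76)
obs 3: x=-5/2 → posterior Normal(-841/206, 99/103)
obs 4: x=-3 → posterior Normal(-1003/260, 99/130)
obs 5: x=-3 → posterior Normal(-1165/314, 99/157)
obs 6: x=-1/2 → posterior Normal(-149/46, 99/184)
obs 7: x=1 → posterior Normal(-569/211, 99/211)

-569/211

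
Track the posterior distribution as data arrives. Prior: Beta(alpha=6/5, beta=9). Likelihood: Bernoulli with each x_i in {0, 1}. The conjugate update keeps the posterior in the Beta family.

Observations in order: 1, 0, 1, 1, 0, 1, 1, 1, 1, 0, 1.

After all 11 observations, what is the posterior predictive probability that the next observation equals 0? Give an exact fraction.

obs 1: x=1 → posterior Beta(11/5, 9)
obs 2: x=0 → posterior Beta(11/5, 10)
obs 3: x=1 → posterior Beta(16/5, 10)
obs 4: x=1 → posterior Beta(21/5, 10)
obs 5: x=0 → posterior Beta(21/5, 11)
obs 6: x=1 → posterior Beta(26/5, 11)
obs 7: x=1 → posterior Beta(31/5, 11)
obs 8: x=1 → posterior Beta(36/5, 11)
obs 9: x=1 → posterior Beta(41/5, 11)
obs 10: x=0 → posterior Beta(41/5, 12)
obs 11: x=1 → posterior Beta(46/5, 12)

30/53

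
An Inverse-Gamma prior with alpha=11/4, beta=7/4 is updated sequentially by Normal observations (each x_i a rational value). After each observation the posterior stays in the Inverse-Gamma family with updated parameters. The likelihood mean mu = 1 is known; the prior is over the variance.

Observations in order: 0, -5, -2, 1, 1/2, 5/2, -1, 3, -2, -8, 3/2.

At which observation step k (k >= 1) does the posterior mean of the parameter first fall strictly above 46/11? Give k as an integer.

k = 2

obs 1: x=0 → posterior Inverse-Gamma(13/4, 9/4)
obs 2: x=-5 → posterior Inverse-Gamma(15/4, 81/4)
obs 3: x=-2 → posterior Inverse-Gamma(17/4, 99/4)
obs 4: x=1 → posterior Inverse-Gamma(19/4, 99/4)
obs 5: x=1/2 → posterior Inverse-Gamma(21/4, 199/8)
obs 6: x=5/2 → posterior Inverse-Gamma(23/4, 26)
obs 7: x=-1 → posterior Inverse-Gamma(25/4, 28)
obs 8: x=3 → posterior Inverse-Gamma(27/4, 30)
obs 9: x=-2 → posterior Inverse-Gamma(29/4, 69/2)
obs 10: x=-8 → posterior Inverse-Gamma(31/4, 75)
obs 11: x=3/2 → posterior Inverse-Gamma(33/4, 601/8)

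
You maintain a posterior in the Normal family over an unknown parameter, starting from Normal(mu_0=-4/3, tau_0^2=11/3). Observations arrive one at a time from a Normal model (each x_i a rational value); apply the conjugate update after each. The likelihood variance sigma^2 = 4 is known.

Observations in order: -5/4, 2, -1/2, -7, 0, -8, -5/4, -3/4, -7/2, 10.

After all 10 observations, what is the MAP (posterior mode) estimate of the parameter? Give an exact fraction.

-515/488

obs 1: x=-5/4 → posterior Normal(-119/92, 44/23)
obs 2: x=2 → posterior Normal(-31/136, 22/17)
obs 3: x=-1/2 → posterior Normal(-53/180, 44/45)
obs 4: x=-7 → posterior Normal(-361/224, 11/14)
obs 5: x=0 → posterior Normal(-361/268, 44/67)
obs 6: x=-8 → posterior Normal(-713/312, 22/39)
obs 7: x=-5/4 → posterior Normal(-192/89, 44/89)
obs 8: x=-3/4 → posterior Normal(-801/400, 11/25)
obs 9: x=-7/2 → posterior Normal(-955/444, 44/111)
obs 10: x=10 → posterior Normal(-515/488, 22/61)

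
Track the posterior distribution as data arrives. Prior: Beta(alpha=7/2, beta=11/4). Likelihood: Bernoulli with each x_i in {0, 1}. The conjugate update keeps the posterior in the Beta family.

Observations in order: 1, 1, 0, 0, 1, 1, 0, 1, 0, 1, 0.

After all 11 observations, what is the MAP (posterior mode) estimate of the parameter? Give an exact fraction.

obs 1: x=1 → posterior Beta(9/2, 11/4)
obs 2: x=1 → posterior Beta(11/2, 11/4)
obs 3: x=0 → posterior Beta(11/2, 15/4)
obs 4: x=0 → posterior Beta(11/2, 19/4)
obs 5: x=1 → posterior Beta(13/2, 19/4)
obs 6: x=1 → posterior Beta(15/2, 19/4)
obs 7: x=0 → posterior Beta(15/2, 23/4)
obs 8: x=1 → posterior Beta(17/2, 23/4)
obs 9: x=0 → posterior Beta(17/2, 27/4)
obs 10: x=1 → posterior Beta(19/2, 27/4)
obs 11: x=0 → posterior Beta(19/2, 31/4)

34/61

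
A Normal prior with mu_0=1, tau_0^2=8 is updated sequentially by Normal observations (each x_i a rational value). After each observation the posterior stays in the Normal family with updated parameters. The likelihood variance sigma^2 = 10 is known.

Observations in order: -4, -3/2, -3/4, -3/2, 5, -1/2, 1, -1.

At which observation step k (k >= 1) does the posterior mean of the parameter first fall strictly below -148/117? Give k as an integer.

obs 1: x=-4 → posterior Normal(-11/9, 40/9)
obs 2: x=-3/2 → posterior Normal(-17/13, 40/13)
obs 3: x=-3/4 → posterior Normal(-20/17, 40/17)
obs 4: x=-3/2 → posterior Normal(-26/21, 40/21)
obs 5: x=5 → posterior Normal(-6/25, 8/5)
obs 6: x=-1/2 → posterior Normal(-8/29, 40/29)
obs 7: x=1 → posterior Normal(-4/33, 40/33)
obs 8: x=-1 → posterior Normal(-8/37, 40/37)

k = 2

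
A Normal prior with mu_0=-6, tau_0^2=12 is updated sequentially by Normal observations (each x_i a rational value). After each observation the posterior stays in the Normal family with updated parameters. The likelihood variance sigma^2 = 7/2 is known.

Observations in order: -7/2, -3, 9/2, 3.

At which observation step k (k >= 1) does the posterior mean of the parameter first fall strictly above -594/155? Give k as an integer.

k = 2

obs 1: x=-7/2 → posterior Normal(-126/31, 84/31)
obs 2: x=-3 → posterior Normal(-18/5, 84/55)
obs 3: x=9/2 → posterior Normal(-90/79, 84/79)
obs 4: x=3 → posterior Normal(-18/103, 84/103)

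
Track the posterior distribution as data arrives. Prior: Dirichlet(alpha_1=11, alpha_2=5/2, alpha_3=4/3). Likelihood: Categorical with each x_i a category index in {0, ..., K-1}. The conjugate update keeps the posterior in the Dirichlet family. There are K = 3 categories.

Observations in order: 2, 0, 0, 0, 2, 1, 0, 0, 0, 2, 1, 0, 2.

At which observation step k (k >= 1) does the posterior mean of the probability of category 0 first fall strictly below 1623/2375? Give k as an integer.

k = 6

obs 1: x=2 → posterior Dirichlet(11, 5/2, 7/3)
obs 2: x=0 → posterior Dirichlet(12, 5/2, 7/3)
obs 3: x=0 → posterior Dirichlet(13, 5/2, 7/3)
obs 4: x=0 → posterior Dirichlet(14, 5/2, 7/3)
obs 5: x=2 → posterior Dirichlet(14, 5/2, 10/3)
obs 6: x=1 → posterior Dirichlet(14, 7/2, 10/3)
obs 7: x=0 → posterior Dirichlet(15, 7/2, 10/3)
obs 8: x=0 → posterior Dirichlet(16, 7/2, 10/3)
obs 9: x=0 → posterior Dirichlet(17, 7/2, 10/3)
obs 10: x=2 → posterior Dirichlet(17, 7/2, 13/3)
obs 11: x=1 → posterior Dirichlet(17, 9/2, 13/3)
obs 12: x=0 → posterior Dirichlet(18, 9/2, 13/3)
obs 13: x=2 → posterior Dirichlet(18, 9/2, 16/3)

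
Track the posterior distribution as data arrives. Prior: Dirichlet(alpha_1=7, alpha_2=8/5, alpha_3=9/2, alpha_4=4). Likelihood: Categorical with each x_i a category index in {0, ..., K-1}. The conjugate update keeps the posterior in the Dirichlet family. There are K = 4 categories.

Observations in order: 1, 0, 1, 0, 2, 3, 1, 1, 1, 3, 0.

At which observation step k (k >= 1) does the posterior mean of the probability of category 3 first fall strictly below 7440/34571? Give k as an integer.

k = 2

obs 1: x=1 → posterior Dirichlet(7, 13/5, 9/2, 4)
obs 2: x=0 → posterior Dirichlet(8, 13/5, 9/2, 4)
obs 3: x=1 → posterior Dirichlet(8, 18/5, 9/2, 4)
obs 4: x=0 → posterior Dirichlet(9, 18/5, 9/2, 4)
obs 5: x=2 → posterior Dirichlet(9, 18/5, 11/2, 4)
obs 6: x=3 → posterior Dirichlet(9, 18/5, 11/2, 5)
obs 7: x=1 → posterior Dirichlet(9, 23/5, 11/2, 5)
obs 8: x=1 → posterior Dirichlet(9, 28/5, 11/2, 5)
obs 9: x=1 → posterior Dirichlet(9, 33/5, 11/2, 5)
obs 10: x=3 → posterior Dirichlet(9, 33/5, 11/2, 6)
obs 11: x=0 → posterior Dirichlet(10, 33/5, 11/2, 6)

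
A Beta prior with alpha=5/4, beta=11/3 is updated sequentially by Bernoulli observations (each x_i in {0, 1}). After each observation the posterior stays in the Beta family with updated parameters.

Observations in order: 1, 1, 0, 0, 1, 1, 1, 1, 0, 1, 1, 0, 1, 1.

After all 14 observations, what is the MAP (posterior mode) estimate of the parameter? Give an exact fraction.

123/203

obs 1: x=1 → posterior Beta(9/4, 11/3)
obs 2: x=1 → posterior Beta(13/4, 11/3)
obs 3: x=0 → posterior Beta(13/4, 14/3)
obs 4: x=0 → posterior Beta(13/4, 17/3)
obs 5: x=1 → posterior Beta(17/4, 17/3)
obs 6: x=1 → posterior Beta(21/4, 17/3)
obs 7: x=1 → posterior Beta(25/4, 17/3)
obs 8: x=1 → posterior Beta(29/4, 17/3)
obs 9: x=0 → posterior Beta(29/4, 20/3)
obs 10: x=1 → posterior Beta(33/4, 20/3)
obs 11: x=1 → posterior Beta(37/4, 20/3)
obs 12: x=0 → posterior Beta(37/4, 23/3)
obs 13: x=1 → posterior Beta(41/4, 23/3)
obs 14: x=1 → posterior Beta(45/4, 23/3)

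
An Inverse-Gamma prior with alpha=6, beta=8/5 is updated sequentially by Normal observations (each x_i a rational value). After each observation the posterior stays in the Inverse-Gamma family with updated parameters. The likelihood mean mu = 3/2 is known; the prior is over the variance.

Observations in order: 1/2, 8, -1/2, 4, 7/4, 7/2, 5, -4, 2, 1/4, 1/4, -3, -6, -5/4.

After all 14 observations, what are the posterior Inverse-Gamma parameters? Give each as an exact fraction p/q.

alpha=13, beta=1907/20

obs 1: x=1/2 → posterior Inverse-Gamma(13/2, 21/10)
obs 2: x=8 → posterior Inverse-Gamma(7, 929/40)
obs 3: x=-1/2 → posterior Inverse-Gamma(15/2, 1009/40)
obs 4: x=4 → posterior Inverse-Gamma(8, 567/20)
obs 5: x=7/4 → posterior Inverse-Gamma(17/2, 4541/160)
obs 6: x=7/2 → posterior Inverse-Gamma(9, 4861/160)
obs 7: x=5 → posterior Inverse-Gamma(19/2, 5841/160)
obs 8: x=-4 → posterior Inverse-Gamma(10, 8261/160)
obs 9: x=2 → posterior Inverse-Gamma(21/2, 8281/160)
obs 10: x=1/4 → posterior Inverse-Gamma(11, 4203/80)
obs 11: x=1/4 → posterior Inverse-Gamma(23/2, 8531/160)
obs 12: x=-3 → posterior Inverse-Gamma(12, 10151/160)
obs 13: x=-6 → posterior Inverse-Gamma(25/2, 14651/160)
obs 14: x=-5/4 → posterior Inverse-Gamma(13, 1907/20)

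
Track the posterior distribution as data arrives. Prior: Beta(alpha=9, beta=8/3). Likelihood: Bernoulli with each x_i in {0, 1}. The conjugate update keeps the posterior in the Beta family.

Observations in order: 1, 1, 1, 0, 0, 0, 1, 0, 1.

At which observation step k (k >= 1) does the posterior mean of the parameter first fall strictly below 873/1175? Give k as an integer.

obs 1: x=1 → posterior Beta(10, 8/3)
obs 2: x=1 → posterior Beta(11, 8/3)
obs 3: x=1 → posterior Beta(12, 8/3)
obs 4: x=0 → posterior Beta(12, 11/3)
obs 5: x=0 → posterior Beta(12, 14/3)
obs 6: x=0 → posterior Beta(12, 17/3)
obs 7: x=1 → posterior Beta(13, 17/3)
obs 8: x=0 → posterior Beta(13, 20/3)
obs 9: x=1 → posterior Beta(14, 20/3)

k = 5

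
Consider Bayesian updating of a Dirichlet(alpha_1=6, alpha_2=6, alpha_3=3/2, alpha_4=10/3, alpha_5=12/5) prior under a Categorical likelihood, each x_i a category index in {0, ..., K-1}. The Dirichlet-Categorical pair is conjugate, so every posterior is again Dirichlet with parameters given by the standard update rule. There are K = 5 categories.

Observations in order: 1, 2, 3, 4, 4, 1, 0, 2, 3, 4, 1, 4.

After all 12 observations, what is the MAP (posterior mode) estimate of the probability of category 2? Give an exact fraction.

obs 1: x=1 → posterior Dirichlet(6, 7, 3/2, 10/3, 12/5)
obs 2: x=2 → posterior Dirichlet(6, 7, 5/2, 10/3, 12/5)
obs 3: x=3 → posterior Dirichlet(6, 7, 5/2, 13/3, 12/5)
obs 4: x=4 → posterior Dirichlet(6, 7, 5/2, 13/3, 17/5)
obs 5: x=4 → posterior Dirichlet(6, 7, 5/2, 13/3, 22/5)
obs 6: x=1 → posterior Dirichlet(6, 8, 5/2, 13/3, 22/5)
obs 7: x=0 → posterior Dirichlet(7, 8, 5/2, 13/3, 22/5)
obs 8: x=2 → posterior Dirichlet(7, 8, 7/2, 13/3, 22/5)
obs 9: x=3 → posterior Dirichlet(7, 8, 7/2, 16/3, 22/5)
obs 10: x=4 → posterior Dirichlet(7, 8, 7/2, 16/3, 27/5)
obs 11: x=1 → posterior Dirichlet(7, 9, 7/2, 16/3, 27/5)
obs 12: x=4 → posterior Dirichlet(7, 9, 7/2, 16/3, 32/5)

75/787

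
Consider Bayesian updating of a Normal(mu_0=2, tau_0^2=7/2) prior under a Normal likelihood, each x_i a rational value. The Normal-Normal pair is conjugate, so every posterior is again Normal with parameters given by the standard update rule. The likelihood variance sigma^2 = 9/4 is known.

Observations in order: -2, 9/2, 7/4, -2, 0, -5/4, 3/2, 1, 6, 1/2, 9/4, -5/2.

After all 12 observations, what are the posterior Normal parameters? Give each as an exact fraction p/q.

mu_0=103/118, tau_0^2=21/118

obs 1: x=-2 → posterior Normal(-10/23, 63/46)
obs 2: x=9/2 → posterior Normal(53/37, 63/74)
obs 3: x=7/4 → posterior Normal(155/102, 21/34)
obs 4: x=-2 → posterior Normal(99/130, 63/130)
obs 5: x=0 → posterior Normal(99/158, 63/158)
obs 6: x=-5/4 → posterior Normal(32/93, 21/62)
obs 7: x=3/2 → posterior Normal(53/107, 63/214)
obs 8: x=1 → posterior Normal(67/121, 63/242)
obs 9: x=6 → posterior Normal(151/135, 7/30)
obs 10: x=1/2 → posterior Normal(158/149, 63/298)
obs 11: x=9/4 → posterior Normal(379/326, 63/326)
obs 12: x=-5/2 → posterior Normal(103/118, 21/118)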